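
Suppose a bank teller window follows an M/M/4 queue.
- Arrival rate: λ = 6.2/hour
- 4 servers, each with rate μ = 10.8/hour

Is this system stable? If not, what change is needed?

Stability requires ρ = λ/(cμ) < 1
ρ = 6.2/(4 × 10.8) = 6.2/43.20 = 0.1435
Since 0.1435 < 1, the system is STABLE.
The servers are busy 14.35% of the time.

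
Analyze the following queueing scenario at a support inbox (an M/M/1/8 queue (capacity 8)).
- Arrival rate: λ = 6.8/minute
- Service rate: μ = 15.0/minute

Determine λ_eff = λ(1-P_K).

ρ = λ/μ = 6.8/15.0 = 0.45333
P₀ = (1-ρ)/(1-ρ^(K+1)) = (1-0.45333)/(1-0.45333^9) = 0.5467/0.9992 = 0.5471
P_K = P₀×ρ^K = 0.54711 × 0.45333^8 = 0.54711 × 0.0017837 = 0.0009759
λ_eff = λ(1-P_K) = 6.8 × (1 - 0.0009759) = 6.8 × 0.999024 = 6.7934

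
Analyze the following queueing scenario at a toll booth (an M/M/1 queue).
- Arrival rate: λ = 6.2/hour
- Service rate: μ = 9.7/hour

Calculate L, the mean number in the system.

ρ = λ/μ = 6.2/9.7 = 0.6392
For M/M/1: L = λ/(μ-λ)
L = 6.2/(9.7-6.2) = 6.2/3.50
L = 1.7714 vehicles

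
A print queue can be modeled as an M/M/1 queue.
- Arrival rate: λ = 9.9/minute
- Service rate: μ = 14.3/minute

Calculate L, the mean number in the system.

ρ = λ/μ = 9.9/14.3 = 0.6923
For M/M/1: L = λ/(μ-λ)
L = 9.9/(14.3-9.9) = 9.9/4.40
L = 2.2500 jobs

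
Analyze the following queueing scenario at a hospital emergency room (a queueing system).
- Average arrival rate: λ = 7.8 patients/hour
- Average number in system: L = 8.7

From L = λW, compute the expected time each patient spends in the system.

Little's Law: L = λW, so W = L/λ
W = 8.7/7.8 = 1.1154 hours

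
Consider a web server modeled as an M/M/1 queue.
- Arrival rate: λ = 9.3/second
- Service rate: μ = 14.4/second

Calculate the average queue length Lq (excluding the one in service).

ρ = λ/μ = 9.3/14.4 = 0.6458
For M/M/1: Lq = λ²/(μ(μ-λ))
Lq = 86.49/(14.4 × 5.10)
Lq = 1.1777 requests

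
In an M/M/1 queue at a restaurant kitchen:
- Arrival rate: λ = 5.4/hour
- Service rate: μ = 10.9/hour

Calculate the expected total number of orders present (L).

ρ = λ/μ = 5.4/10.9 = 0.4954
For M/M/1: L = λ/(μ-λ)
L = 5.4/(10.9-5.4) = 5.4/5.50
L = 0.9818 orders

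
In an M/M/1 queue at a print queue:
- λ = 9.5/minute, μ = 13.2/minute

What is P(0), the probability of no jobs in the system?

ρ = λ/μ = 9.5/13.2 = 0.7197
P(0) = 1 - ρ = 1 - 0.7197 = 0.2803
The server is idle 28.03% of the time.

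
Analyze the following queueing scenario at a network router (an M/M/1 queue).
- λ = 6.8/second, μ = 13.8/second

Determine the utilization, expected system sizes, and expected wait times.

Step 1: ρ = λ/μ = 6.8/13.8 = 0.4928
Step 2: L = λ/(μ-λ) = 6.8/7.00 = 0.9714
Step 3: Lq = λ²/(μ(μ-λ)) = 46.24/(13.8×7.00) = 0.4787
Step 4: W = 1/(μ-λ) = 1/7.00 = 0.14286
Step 5: Wq = λ/(μ(μ-λ)) = 6.8/(13.8×7.00) = 0.07039
Step 6: P(0) = 1-ρ = 0.5072
Verify: L = λW = 6.8×0.14286 = 0.9714 ✔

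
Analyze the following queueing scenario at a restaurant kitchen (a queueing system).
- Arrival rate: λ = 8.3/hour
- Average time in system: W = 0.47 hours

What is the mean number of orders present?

Little's Law: L = λW
L = 8.3 × 0.47 = 3.9010 orders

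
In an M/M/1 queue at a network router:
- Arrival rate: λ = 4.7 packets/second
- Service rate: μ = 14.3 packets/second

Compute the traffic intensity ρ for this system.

Server utilization: ρ = λ/μ
ρ = 4.7/14.3 = 0.3287
The server is busy 32.87% of the time.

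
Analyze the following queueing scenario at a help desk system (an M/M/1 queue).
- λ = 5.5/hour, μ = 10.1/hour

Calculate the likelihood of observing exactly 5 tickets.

ρ = λ/μ = 5.5/10.1 = 0.54455
P(n) = (1-ρ)ρⁿ
P(5) = (1-0.54455) × 0.54455^5
P(5) = 0.4555 × 0.04788
P(5) = 0.02181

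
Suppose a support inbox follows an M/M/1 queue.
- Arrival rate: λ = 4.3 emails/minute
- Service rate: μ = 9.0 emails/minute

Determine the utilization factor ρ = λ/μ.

Server utilization: ρ = λ/μ
ρ = 4.3/9.0 = 0.4778
The server is busy 47.78% of the time.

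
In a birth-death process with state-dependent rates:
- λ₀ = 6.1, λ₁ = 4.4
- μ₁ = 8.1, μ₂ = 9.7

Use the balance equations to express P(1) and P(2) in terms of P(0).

Balance equations:
State 0: λ₀P₀ = μ₁P₁ → P₁ = (λ₀/μ₁)P₀ = (6.1/8.1)P₀ = 0.7531P₀
State 1: P₂ = (λ₀λ₁)/(μ₁μ₂)P₀ = (6.1×4.4)/(8.1×9.7)P₀ = 0.3416P₀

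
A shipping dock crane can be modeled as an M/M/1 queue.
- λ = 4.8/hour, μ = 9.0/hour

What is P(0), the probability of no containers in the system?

ρ = λ/μ = 4.8/9.0 = 0.5333
P(0) = 1 - ρ = 1 - 0.5333 = 0.4667
The server is idle 46.67% of the time.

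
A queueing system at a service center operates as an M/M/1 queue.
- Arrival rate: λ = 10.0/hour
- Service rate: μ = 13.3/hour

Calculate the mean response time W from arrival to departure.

First, compute utilization: ρ = λ/μ = 10.0/13.3 = 0.7519
For M/M/1: W = 1/(μ-λ)
W = 1/(13.3-10.0) = 1/3.30
W = 0.3030 hours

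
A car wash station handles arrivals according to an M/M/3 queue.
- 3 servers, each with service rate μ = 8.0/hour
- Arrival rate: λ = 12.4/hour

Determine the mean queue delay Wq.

Traffic intensity: ρ = λ/(cμ) = 12.4/(3×8.0) = 0.5167
Since ρ = 0.5167 < 1, system is stable.
Offered load a = λ/μ = cρ = 12.4/8.0 = 1.5500
P₀ = [ Σₙ₌₀^2 aⁿ/n! + a^3/(3!(1-ρ)) ]⁻¹
Σ = a^0/0! + a^1/1! + a^2/2! = 1.0000 + 1.5500 + 1.2013 = 3.7513
a^3/(3!(1-ρ)) = 3.7239/(6 × 0.48333) = 1.2841
P₀ = 1/(3.7513 + 1.2841) = 0.1986
Lq = P₀·a^3·ρ / (3!(1-ρ)²) = 0.1986 × 3.7239 × 0.5167 / (6 × 0.2336) = 0.2726
Wq = Lq/λ = 0.2726/12.4 = 0.02198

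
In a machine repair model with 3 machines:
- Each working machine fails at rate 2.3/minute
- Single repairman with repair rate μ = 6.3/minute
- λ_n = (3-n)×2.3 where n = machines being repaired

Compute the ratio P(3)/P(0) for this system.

P(3)/P(0) = ∏_{i=0}^{3-1} λ_i/μ_{i+1}
= (3-0)×2.3/6.3 × (3-1)×2.3/6.3 × (3-2)×2.3/6.3
= 0.2920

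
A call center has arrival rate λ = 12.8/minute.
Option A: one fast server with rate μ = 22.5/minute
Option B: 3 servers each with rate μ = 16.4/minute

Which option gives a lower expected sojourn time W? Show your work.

Option A: single server μ = 22.5 (M/M/1)
  ρ_A = 12.8/22.5 = 0.5689
  W_A = 1/(μ-λ) = 1/(22.5-12.8) = 1/9.70 = 0.1031

Option B: 3 servers μ = 16.4 (M/M/3)
  ρ_B = λ/(cμ) = 12.8/(3×16.4) = 0.2602
  Offered load a = λ/μ = cρ = 12.8/16.4 = 0.7805
  P₀ = [ Σₙ₌₀^2 aⁿ/n! + a^3/(3!(1-ρ)) ]⁻¹
  Σ = a^0/0! + a^1/1! + a^2/2! = 1.0000 + 0.7805 + 0.3046 = 2.0851
  a^3/(3!(1-ρ)) = 0.4754/(6 × 0.7398) = 0.1071
  P₀ = 1/(2.0851 + 0.1071) = 0.4562
  Lq = P₀·a^3·ρ / (3!(1-ρ)²) = 0.4562 × 0.4754 × 0.2602 / (6 × 0.5474) = 0.01718
  Wq_B = Lq/λ = 0.01718/12.8 = 0.001342
  W_B = Wq_B + 1/μ = 0.001342 + 0.06098 = 0.06232

Since W_B = 0.06232 < W_A = 0.1031, Option B (multiple servers) has the shorter time in system.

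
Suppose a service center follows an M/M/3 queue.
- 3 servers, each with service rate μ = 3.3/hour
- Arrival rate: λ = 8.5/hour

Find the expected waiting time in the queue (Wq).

Traffic intensity: ρ = λ/(cμ) = 8.5/(3×3.3) = 0.8586
Since ρ = 0.8586 < 1, system is stable.
Offered load a = λ/μ = cρ = 8.5/3.3 = 2.5758
P₀ = [ Σₙ₌₀^2 aⁿ/n! + a^3/(3!(1-ρ)) ]⁻¹
Σ = a^0/0! + a^1/1! + a^2/2! = 1.00000 + 2.57576 + 3.31726 = 6.8930
a^3/(3!(1-ρ)) = 17.0889/(6 × 0.141414) = 20.1405
P₀ = 1/(6.8930 + 20.1405) = 0.03699
Lq = P₀·a^3·ρ / (3!(1-ρ)²) = 0.036991 × 17.0889 × 0.85859 / (6 × 0.019998) = 4.5233
Wq = Lq/λ = 4.5233/8.5 = 0.5322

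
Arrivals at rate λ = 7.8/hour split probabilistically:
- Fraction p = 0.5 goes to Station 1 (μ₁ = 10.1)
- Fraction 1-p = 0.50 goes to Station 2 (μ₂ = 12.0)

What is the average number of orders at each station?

Effective rates: λ₁ = 7.8×0.5 = 3.9, λ₂ = 7.8×0.50 = 3.9
Station 1: ρ₁ = 3.9/10.1 = 0.38614, L₁ = ρ₁/(1-ρ₁) = 0.38614/(1-0.38614) = 0.6290
Station 2: ρ₂ = 3.9/12.0 = 0.3250, L₂ = ρ₂/(1-ρ₂) = 0.3250/(1-0.3250) = 0.4815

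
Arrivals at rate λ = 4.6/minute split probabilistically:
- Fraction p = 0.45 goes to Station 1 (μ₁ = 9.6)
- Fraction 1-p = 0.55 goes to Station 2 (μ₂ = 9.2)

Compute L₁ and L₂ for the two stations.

Effective rates: λ₁ = 4.6×0.45 = 2.07, λ₂ = 4.6×0.55 = 2.53
Station 1: ρ₁ = 2.07/9.6 = 0.2156, L₁ = ρ₁/(1-ρ₁) = 0.2156/(1-0.2156) = 0.2749
Station 2: ρ₂ = 2.53/9.2 = 0.2750, L₂ = ρ₂/(1-ρ₂) = 0.2750/(1-0.2750) = 0.3793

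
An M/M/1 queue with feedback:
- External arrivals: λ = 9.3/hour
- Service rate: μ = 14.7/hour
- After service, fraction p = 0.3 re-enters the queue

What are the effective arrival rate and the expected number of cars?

Effective arrival rate: λ_eff = λ/(1-p) = 9.3/(1-0.3) = 9.3/0.70 = 13.2857
ρ = λ_eff/μ = 13.2857/14.7 = 0.90379
L = ρ/(1-ρ) = 0.90379/(1-0.90379) = 9.3939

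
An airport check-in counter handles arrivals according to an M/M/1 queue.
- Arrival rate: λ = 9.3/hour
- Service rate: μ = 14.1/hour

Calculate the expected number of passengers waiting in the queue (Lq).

ρ = λ/μ = 9.3/14.1 = 0.6596
For M/M/1: Lq = λ²/(μ(μ-λ))
Lq = 86.49/(14.1 × 4.80)
Lq = 1.2779 passengers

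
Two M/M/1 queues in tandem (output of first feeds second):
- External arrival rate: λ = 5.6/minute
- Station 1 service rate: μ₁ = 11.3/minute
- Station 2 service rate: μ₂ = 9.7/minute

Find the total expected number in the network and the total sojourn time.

By Jackson's theorem, each station behaves as independent M/M/1.
Station 1: ρ₁ = 5.6/11.3 = 0.4956, L₁ = ρ₁/(1-ρ₁) = λ/(μ₁-λ) = 5.6/5.70 = 0.982456
Station 2: ρ₂ = 5.6/9.7 = 0.5773, L₂ = ρ₂/(1-ρ₂) = λ/(μ₂-λ) = 5.6/4.10 = 1.36585
Total: L = L₁ + L₂ = 0.982456 + 1.36585 = 2.3483
W = L/λ = 2.3483/5.6 = 0.4193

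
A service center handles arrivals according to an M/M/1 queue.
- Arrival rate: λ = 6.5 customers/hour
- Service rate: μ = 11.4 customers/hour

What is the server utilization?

Server utilization: ρ = λ/μ
ρ = 6.5/11.4 = 0.5702
The server is busy 57.02% of the time.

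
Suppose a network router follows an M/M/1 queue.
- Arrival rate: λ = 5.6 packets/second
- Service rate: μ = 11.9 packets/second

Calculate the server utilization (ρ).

Server utilization: ρ = λ/μ
ρ = 5.6/11.9 = 0.4706
The server is busy 47.06% of the time.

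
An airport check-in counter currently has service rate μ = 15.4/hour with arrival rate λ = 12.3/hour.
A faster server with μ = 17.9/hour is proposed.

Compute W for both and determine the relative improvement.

System 1: ρ₁ = 12.3/15.4 = 0.7987, W₁ = 1/(15.4-12.3) = 0.3226
System 2: ρ₂ = 12.3/17.9 = 0.6872, W₂ = 1/(17.9-12.3) = 0.1786
Improvement: (W₁-W₂)/W₁ = (0.3226-0.1786)/0.3226 = 44.64%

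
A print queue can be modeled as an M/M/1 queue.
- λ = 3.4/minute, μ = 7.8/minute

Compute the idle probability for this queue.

ρ = λ/μ = 3.4/7.8 = 0.4359
P(0) = 1 - ρ = 1 - 0.4359 = 0.5641
The server is idle 56.41% of the time.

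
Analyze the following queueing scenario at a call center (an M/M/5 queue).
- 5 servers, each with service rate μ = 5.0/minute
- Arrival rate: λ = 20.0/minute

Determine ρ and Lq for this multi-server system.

Traffic intensity: ρ = λ/(cμ) = 20.0/(5×5.0) = 0.8000
Since ρ = 0.8000 < 1, system is stable.
Offered load a = λ/μ = cρ = 20.0/5.0 = 4.0000
P₀ = [ Σₙ₌₀^4 aⁿ/n! + a^5/(5!(1-ρ)) ]⁻¹
Σ = a^0/0! + a^1/1! + a^2/2! + a^3/3! + a^4/4! = 1.000000 + 4.000000 + 8.000000 + 10.66667 + 10.66667 = 34.3333
a^5/(5!(1-ρ)) = 1024.0000/(120 × 0.2000) = 42.6667
P₀ = 1/(34.3333 + 42.6667) = 0.01299
Lq = P₀·a^5·ρ / (5!(1-ρ)²) = 0.012987013 × 1024.0000 × 0.80000000 / (120 × 0.040000000) = 2.2165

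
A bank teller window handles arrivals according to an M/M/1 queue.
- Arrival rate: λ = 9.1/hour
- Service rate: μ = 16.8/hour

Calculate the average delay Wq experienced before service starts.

First, compute utilization: ρ = λ/μ = 9.1/16.8 = 0.5417
For M/M/1: Wq = λ/(μ(μ-λ))
Wq = 9.1/(16.8 × (16.8-9.1))
Wq = 9.1/(16.8 × 7.70)
Wq = 0.07035 hours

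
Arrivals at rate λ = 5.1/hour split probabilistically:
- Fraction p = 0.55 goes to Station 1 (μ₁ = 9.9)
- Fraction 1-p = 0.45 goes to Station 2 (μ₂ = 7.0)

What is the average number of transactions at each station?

Effective rates: λ₁ = 5.1×0.55 = 2.805, λ₂ = 5.1×0.45 = 2.295
Station 1: ρ₁ = 2.805/9.9 = 0.2833, L₁ = ρ₁/(1-ρ₁) = 0.2833/(1-0.2833) = 0.3953
Station 2: ρ₂ = 2.295/7.0 = 0.32786, L₂ = ρ₂/(1-ρ₂) = 0.32786/(1-0.32786) = 0.4878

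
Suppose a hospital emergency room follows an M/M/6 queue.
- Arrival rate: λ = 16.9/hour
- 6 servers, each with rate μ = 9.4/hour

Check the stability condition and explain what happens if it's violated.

Stability requires ρ = λ/(cμ) < 1
ρ = 16.9/(6 × 9.4) = 16.9/56.40 = 0.2996
Since 0.2996 < 1, the system is STABLE.
The servers are busy 29.96% of the time.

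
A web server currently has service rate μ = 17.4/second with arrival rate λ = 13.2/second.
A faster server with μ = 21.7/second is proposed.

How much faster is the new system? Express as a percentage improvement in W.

System 1: ρ₁ = 13.2/17.4 = 0.7586, W₁ = 1/(17.4-13.2) = 0.23810
System 2: ρ₂ = 13.2/21.7 = 0.6083, W₂ = 1/(21.7-13.2) = 0.11765
Improvement: (W₁-W₂)/W₁ = (0.23810-0.11765)/0.23810 = 50.59%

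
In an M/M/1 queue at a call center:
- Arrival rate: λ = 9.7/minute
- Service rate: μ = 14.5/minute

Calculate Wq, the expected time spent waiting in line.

First, compute utilization: ρ = λ/μ = 9.7/14.5 = 0.6690
For M/M/1: Wq = λ/(μ(μ-λ))
Wq = 9.7/(14.5 × (14.5-9.7))
Wq = 9.7/(14.5 × 4.80)
Wq = 0.1394 minutes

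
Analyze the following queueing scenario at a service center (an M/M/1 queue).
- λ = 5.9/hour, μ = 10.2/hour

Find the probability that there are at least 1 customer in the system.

ρ = λ/μ = 5.9/10.2 = 0.5784
P(N ≥ n) = ρⁿ
P(N ≥ 1) = 0.5784^1
P(N ≥ 1) = 0.5784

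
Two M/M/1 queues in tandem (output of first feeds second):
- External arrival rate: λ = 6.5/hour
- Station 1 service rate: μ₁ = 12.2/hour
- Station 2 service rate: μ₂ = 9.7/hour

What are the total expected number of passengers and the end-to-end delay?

By Jackson's theorem, each station behaves as independent M/M/1.
Station 1: ρ₁ = 6.5/12.2 = 0.5328, L₁ = ρ₁/(1-ρ₁) = λ/(μ₁-λ) = 6.5/5.70 = 1.14035
Station 2: ρ₂ = 6.5/9.7 = 0.6701, L₂ = ρ₂/(1-ρ₂) = λ/(μ₂-λ) = 6.5/3.20 = 2.03125
Total: L = L₁ + L₂ = 1.14035 + 2.03125 = 3.1716
W = L/λ = 3.1716/6.5 = 0.4879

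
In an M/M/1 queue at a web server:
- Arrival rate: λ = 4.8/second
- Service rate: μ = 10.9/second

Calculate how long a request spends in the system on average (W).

First, compute utilization: ρ = λ/μ = 4.8/10.9 = 0.4404
For M/M/1: W = 1/(μ-λ)
W = 1/(10.9-4.8) = 1/6.10
W = 0.1639 seconds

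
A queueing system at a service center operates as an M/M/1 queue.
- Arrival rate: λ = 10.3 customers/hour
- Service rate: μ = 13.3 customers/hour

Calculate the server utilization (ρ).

Server utilization: ρ = λ/μ
ρ = 10.3/13.3 = 0.7744
The server is busy 77.44% of the time.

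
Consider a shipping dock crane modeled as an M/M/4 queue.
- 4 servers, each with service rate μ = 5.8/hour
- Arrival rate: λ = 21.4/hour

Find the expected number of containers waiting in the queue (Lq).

Traffic intensity: ρ = λ/(cμ) = 21.4/(4×5.8) = 0.9224
Since ρ = 0.9224 < 1, system is stable.
Offered load a = λ/μ = cρ = 21.4/5.8 = 3.6897
P₀ = [ Σₙ₌₀^3 aⁿ/n! + a^4/(4!(1-ρ)) ]⁻¹
Σ = a^0/0! + a^1/1! + a^2/2! + a^3/3! = 1.00000 + 3.68966 + 6.80678 + 8.37155 = 19.8680
a^4/(4!(1-ρ)) = 185.3289/(24 × 0.0775862) = 99.5285
P₀ = 1/(19.8680 + 99.5285) = 0.008375
Lq = P₀·a^4·ρ / (4!(1-ρ)²) = 0.00837546 × 185.3289 × 0.922414 / (24 × 0.00601962) = 9.9105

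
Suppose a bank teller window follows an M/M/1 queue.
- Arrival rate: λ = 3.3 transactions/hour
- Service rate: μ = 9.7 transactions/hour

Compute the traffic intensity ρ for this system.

Server utilization: ρ = λ/μ
ρ = 3.3/9.7 = 0.3402
The server is busy 34.02% of the time.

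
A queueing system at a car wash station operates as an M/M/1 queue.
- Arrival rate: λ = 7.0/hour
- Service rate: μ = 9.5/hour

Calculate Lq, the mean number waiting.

ρ = λ/μ = 7.0/9.5 = 0.7368
For M/M/1: Lq = λ²/(μ(μ-λ))
Lq = 49.00/(9.5 × 2.50)
Lq = 2.0632 cars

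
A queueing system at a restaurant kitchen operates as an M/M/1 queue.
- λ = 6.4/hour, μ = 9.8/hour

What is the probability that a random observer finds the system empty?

ρ = λ/μ = 6.4/9.8 = 0.6531
P(0) = 1 - ρ = 1 - 0.6531 = 0.3469
The server is idle 34.69% of the time.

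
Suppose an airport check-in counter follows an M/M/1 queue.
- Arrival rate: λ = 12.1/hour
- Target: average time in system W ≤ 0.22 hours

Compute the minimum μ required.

For M/M/1: W = 1/(μ-λ)
Need W ≤ 0.22, so 1/(μ-λ) ≤ 0.22
μ - λ ≥ 1/0.22 = 4.5455
μ ≥ 12.1 + 4.5455 = 16.6455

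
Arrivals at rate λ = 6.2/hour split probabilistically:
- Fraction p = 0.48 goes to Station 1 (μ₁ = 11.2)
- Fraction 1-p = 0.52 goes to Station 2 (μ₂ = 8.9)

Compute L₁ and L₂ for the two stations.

Effective rates: λ₁ = 6.2×0.48 = 2.976, λ₂ = 6.2×0.52 = 3.224
Station 1: ρ₁ = 2.976/11.2 = 0.26571, L₁ = ρ₁/(1-ρ₁) = 0.26571/(1-0.26571) = 0.3619
Station 2: ρ₂ = 3.224/8.9 = 0.36225, L₂ = ρ₂/(1-ρ₂) = 0.36225/(1-0.36225) = 0.5680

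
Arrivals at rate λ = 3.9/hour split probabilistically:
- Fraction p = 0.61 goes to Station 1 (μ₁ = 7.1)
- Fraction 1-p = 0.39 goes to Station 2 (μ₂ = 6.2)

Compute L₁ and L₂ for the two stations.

Effective rates: λ₁ = 3.9×0.61 = 2.379, λ₂ = 3.9×0.39 = 1.521
Station 1: ρ₁ = 2.379/7.1 = 0.33507, L₁ = ρ₁/(1-ρ₁) = 0.33507/(1-0.33507) = 0.5039
Station 2: ρ₂ = 1.521/6.2 = 0.24532, L₂ = ρ₂/(1-ρ₂) = 0.24532/(1-0.24532) = 0.3251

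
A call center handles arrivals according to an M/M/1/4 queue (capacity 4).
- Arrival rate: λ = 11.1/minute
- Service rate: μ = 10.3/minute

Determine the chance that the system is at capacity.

ρ = λ/μ = 11.1/10.3 = 1.07767
P₀ = (1-ρ)/(1-ρ^(K+1)) = (1-1.07767)/(1-1.07767^5) = -0.07767/-0.4535 = 0.1713
P_K = P₀×ρ^K = 0.1713 × 1.07767^4 = 0.1713 × 1.3488 = 0.2310
Blocking probability = 23.10%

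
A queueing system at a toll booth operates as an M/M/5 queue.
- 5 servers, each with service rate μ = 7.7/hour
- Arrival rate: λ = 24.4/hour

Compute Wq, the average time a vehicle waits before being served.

Traffic intensity: ρ = λ/(cμ) = 24.4/(5×7.7) = 0.6338
Since ρ = 0.6338 < 1, system is stable.
Offered load a = λ/μ = cρ = 24.4/7.7 = 3.1688
P₀ = [ Σₙ₌₀^4 aⁿ/n! + a^5/(5!(1-ρ)) ]⁻¹
Σ = a^0/0! + a^1/1! + a^2/2! + a^3/3! + a^4/4! = 1.00000 + 3.16883 + 5.02075 + 5.30330 + 4.20131 = 18.6942
a^5/(5!(1-ρ)) = 319.5181/(120 × 0.36623) = 7.2704
P₀ = 1/(18.6942 + 7.2704) = 0.03851
Lq = P₀·a^5·ρ / (5!(1-ρ)²) = 0.03851 × 319.5181 × 0.6338 / (120 × 0.1341) = 0.4846
Wq = Lq/λ = 0.4846/24.4 = 0.01986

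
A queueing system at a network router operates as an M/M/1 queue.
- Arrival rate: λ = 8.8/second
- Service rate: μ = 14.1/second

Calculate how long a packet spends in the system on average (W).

First, compute utilization: ρ = λ/μ = 8.8/14.1 = 0.6241
For M/M/1: W = 1/(μ-λ)
W = 1/(14.1-8.8) = 1/5.30
W = 0.1887 seconds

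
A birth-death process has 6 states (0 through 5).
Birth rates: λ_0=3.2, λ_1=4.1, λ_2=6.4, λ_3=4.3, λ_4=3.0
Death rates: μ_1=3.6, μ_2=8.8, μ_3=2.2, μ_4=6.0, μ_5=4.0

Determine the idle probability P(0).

Ratios P(n)/P(0) = (λ₀···λₙ₋₁)/(μ₁···μₙ):
P(1)/P(0) = (3.2)/(3.6) = 0.8889
P(2)/P(0) = (3.2×4.1)/(3.6×8.8) = 0.4141
P(3)/P(0) = (3.2×4.1×6.4)/(3.6×8.8×2.2) = 1.2048
P(4)/P(0) = (3.2×4.1×6.4×4.3)/(3.6×8.8×2.2×6.0) = 0.8634
P(5)/P(0) = (3.2×4.1×6.4×4.3×3.0)/(3.6×8.8×2.2×6.0×4.0) = 0.6476

Normalization: ∑ P(n) = 1
P(0) × (1.0000 + 0.8889 + 0.4141 + 1.2048 + 0.8634 + 0.6476) = 1
P(0) × 5.0188 = 1
P(0) = 1/5.0188 = 0.1993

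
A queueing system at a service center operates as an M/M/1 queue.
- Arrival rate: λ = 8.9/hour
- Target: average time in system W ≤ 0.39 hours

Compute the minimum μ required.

For M/M/1: W = 1/(μ-λ)
Need W ≤ 0.39, so 1/(μ-λ) ≤ 0.39
μ - λ ≥ 1/0.39 = 2.5641
μ ≥ 8.9 + 2.5641 = 11.4641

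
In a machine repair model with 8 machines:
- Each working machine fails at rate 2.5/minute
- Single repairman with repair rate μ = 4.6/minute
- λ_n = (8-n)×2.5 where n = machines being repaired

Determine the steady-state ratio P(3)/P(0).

P(3)/P(0) = ∏_{i=0}^{3-1} λ_i/μ_{i+1}
= (8-0)×2.5/4.6 × (8-1)×2.5/4.6 × (8-2)×2.5/4.6
= 53.9369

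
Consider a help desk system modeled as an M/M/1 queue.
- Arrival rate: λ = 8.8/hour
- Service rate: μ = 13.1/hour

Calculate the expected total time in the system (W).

First, compute utilization: ρ = λ/μ = 8.8/13.1 = 0.6718
For M/M/1: W = 1/(μ-λ)
W = 1/(13.1-8.8) = 1/4.30
W = 0.2326 hours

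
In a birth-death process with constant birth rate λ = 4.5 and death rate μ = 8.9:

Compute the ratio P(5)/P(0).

For constant rates: P(n)/P(0) = (λ/μ)^n
P(5)/P(0) = (4.5/8.9)^5 = 0.50562^5 = 0.03305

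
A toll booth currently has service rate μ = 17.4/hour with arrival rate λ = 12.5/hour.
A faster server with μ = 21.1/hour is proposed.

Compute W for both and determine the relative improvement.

System 1: ρ₁ = 12.5/17.4 = 0.7184, W₁ = 1/(17.4-12.5) = 0.2041
System 2: ρ₂ = 12.5/21.1 = 0.5924, W₂ = 1/(21.1-12.5) = 0.1163
Improvement: (W₁-W₂)/W₁ = (0.2041-0.1163)/0.2041 = 43.02%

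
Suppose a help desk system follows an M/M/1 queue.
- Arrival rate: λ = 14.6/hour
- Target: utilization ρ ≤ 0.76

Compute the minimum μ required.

ρ = λ/μ, so μ = λ/ρ
μ ≥ 14.6/0.76 = 19.2105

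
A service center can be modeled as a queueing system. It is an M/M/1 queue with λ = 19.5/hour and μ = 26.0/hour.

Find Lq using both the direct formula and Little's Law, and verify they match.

Method 1 (direct): Lq = λ²/(μ(μ-λ)) = 380.25/(26.0 × 6.50) = 2.2500

Method 2 (Little's Law):
W = 1/(μ-λ) = 1/6.50 = 0.153846
Wq = W - 1/μ = 0.153846 - 0.0384615 = 0.115385
Lq = λWq = 19.5 × 0.115385 = 2.2500 ✔ (matches Method 1)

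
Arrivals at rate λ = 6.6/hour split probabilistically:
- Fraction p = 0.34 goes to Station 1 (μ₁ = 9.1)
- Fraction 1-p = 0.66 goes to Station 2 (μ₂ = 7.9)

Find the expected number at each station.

Effective rates: λ₁ = 6.6×0.34 = 2.244, λ₂ = 6.6×0.66 = 4.356
Station 1: ρ₁ = 2.244/9.1 = 0.2466, L₁ = ρ₁/(1-ρ₁) = 0.2466/(1-0.2466) = 0.3273
Station 2: ρ₂ = 4.356/7.9 = 0.55139, L₂ = ρ₂/(1-ρ₂) = 0.55139/(1-0.55139) = 1.2291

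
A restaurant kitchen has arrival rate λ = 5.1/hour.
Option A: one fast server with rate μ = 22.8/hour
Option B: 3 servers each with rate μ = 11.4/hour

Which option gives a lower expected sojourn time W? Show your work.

Option A: single server μ = 22.8 (M/M/1)
  ρ_A = 5.1/22.8 = 0.2237
  W_A = 1/(μ-λ) = 1/(22.8-5.1) = 1/17.70 = 0.05650

Option B: 3 servers μ = 11.4 (M/M/3)
  ρ_B = λ/(cμ) = 5.1/(3×11.4) = 0.1491
  Offered load a = λ/μ = cρ = 5.1/11.4 = 0.4474
  P₀ = [ Σₙ₌₀^2 aⁿ/n! + a^3/(3!(1-ρ)) ]⁻¹
  Σ = a^0/0! + a^1/1! + a^2/2! = 1.0000 + 0.44737 + 0.10007 = 1.5474
  a^3/(3!(1-ρ)) = 0.08954/(6 × 0.8509) = 0.01754
  P₀ = 1/(1.5474 + 0.01754) = 0.6390
  Lq = P₀·a^3·ρ / (3!(1-ρ)²) = 0.6390 × 0.08954 × 0.1491 / (6 × 0.7240) = 0.001964
  Wq_B = Lq/λ = 0.001964/5.1 = 0.00038510
  W_B = Wq_B + 1/μ = 0.00038510 + 0.087719 = 0.08810

Since W_A = 0.05650 < W_B = 0.08810, Option A (single fast server) has the shorter time in system.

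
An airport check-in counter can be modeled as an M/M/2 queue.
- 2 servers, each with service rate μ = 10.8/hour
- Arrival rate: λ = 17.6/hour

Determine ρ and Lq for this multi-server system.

Traffic intensity: ρ = λ/(cμ) = 17.6/(2×10.8) = 0.8148
Since ρ = 0.8148 < 1, system is stable.
Offered load a = λ/μ = cρ = 17.6/10.8 = 1.6296
P₀ = [ Σₙ₌₀^1 aⁿ/n! + a^2/(2!(1-ρ)) ]⁻¹
Σ = a^0/0! + a^1/1! = 1.0000 + 1.6296 = 2.6296
a^2/(2!(1-ρ)) = 2.65569/(2 × 0.185185) = 7.1704
P₀ = 1/(2.6296 + 7.1704) = 0.1020
Lq = P₀·a^2·ρ / (2!(1-ρ)²) = 0.10204 × 2.6557 × 0.81481 / (2 × 0.034294) = 3.2193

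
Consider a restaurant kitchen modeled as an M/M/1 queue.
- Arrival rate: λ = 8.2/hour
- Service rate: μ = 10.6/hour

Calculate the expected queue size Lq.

ρ = λ/μ = 8.2/10.6 = 0.7736
For M/M/1: Lq = λ²/(μ(μ-λ))
Lq = 67.24/(10.6 × 2.40)
Lq = 2.6431 orders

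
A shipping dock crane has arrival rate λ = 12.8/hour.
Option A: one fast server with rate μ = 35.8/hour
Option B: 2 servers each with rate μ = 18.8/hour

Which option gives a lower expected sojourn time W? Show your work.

Option A: single server μ = 35.8 (M/M/1)
  ρ_A = 12.8/35.8 = 0.3575
  W_A = 1/(μ-λ) = 1/(35.8-12.8) = 1/23.00 = 0.04348

Option B: 2 servers μ = 18.8 (M/M/2)
  ρ_B = λ/(cμ) = 12.8/(2×18.8) = 0.3404
  Offered load a = λ/μ = cρ = 12.8/18.8 = 0.6809
  P₀ = [ Σₙ₌₀^1 aⁿ/n! + a^2/(2!(1-ρ)) ]⁻¹
  Σ = a^0/0! + a^1/1! = 1.0000 + 0.6809 = 1.6809
  a^2/(2!(1-ρ)) = 0.4636/(2 × 0.6596) = 0.3514
  P₀ = 1/(1.6809 + 0.3514) = 0.4921
  Lq = P₀·a^2·ρ / (2!(1-ρ)²) = 0.49206 × 0.46356 × 0.34043 / (2 × 0.43504) = 0.08925
  Wq_B = Lq/λ = 0.089246/12.8 = 0.006972
  W_B = Wq_B + 1/μ = 0.006972 + 0.05319 = 0.06016

Since W_A = 0.04348 < W_B = 0.06016, Option A (single fast server) has the shorter time in system.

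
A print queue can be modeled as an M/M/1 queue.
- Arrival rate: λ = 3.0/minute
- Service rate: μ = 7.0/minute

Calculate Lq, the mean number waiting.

ρ = λ/μ = 3.0/7.0 = 0.4286
For M/M/1: Lq = λ²/(μ(μ-λ))
Lq = 9.00/(7.0 × 4.00)
Lq = 0.3214 jobs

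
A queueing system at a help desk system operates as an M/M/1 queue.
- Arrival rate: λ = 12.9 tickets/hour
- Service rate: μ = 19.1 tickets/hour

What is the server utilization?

Server utilization: ρ = λ/μ
ρ = 12.9/19.1 = 0.6754
The server is busy 67.54% of the time.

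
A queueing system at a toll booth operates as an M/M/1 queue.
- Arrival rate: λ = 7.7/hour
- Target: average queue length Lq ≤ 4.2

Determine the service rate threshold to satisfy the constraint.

For M/M/1: Lq = λ²/(μ(μ-λ))
Need Lq ≤ 4.2, i.e. μ(μ-λ) ≥ λ²/4.2
μ² - 7.7μ - 59.29/4.2 ≥ 0  →  μ² - 7.7μ - 14.11667 ≥ 0
Quadratic formula (positive root): μ = [λ + √(λ² + 4×14.11667)]/2
Discriminant: 59.29 + 4×14.11667 = 115.7567, √115.7567 = 10.7590
μ ≥ (7.7 + 10.7590)/2 = 9.2295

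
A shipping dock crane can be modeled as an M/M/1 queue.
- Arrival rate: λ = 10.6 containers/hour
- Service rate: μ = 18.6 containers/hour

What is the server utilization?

Server utilization: ρ = λ/μ
ρ = 10.6/18.6 = 0.5699
The server is busy 56.99% of the time.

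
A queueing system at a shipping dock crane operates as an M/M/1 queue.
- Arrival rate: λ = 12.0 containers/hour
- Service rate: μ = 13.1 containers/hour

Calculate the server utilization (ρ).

Server utilization: ρ = λ/μ
ρ = 12.0/13.1 = 0.9160
The server is busy 91.60% of the time.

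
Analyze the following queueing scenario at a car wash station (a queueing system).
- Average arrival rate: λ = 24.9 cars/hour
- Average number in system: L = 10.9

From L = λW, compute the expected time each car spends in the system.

Little's Law: L = λW, so W = L/λ
W = 10.9/24.9 = 0.4378 hours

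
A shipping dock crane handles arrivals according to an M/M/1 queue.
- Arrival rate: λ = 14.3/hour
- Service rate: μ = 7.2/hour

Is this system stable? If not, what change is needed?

Stability requires ρ = λ/(cμ) < 1
ρ = 14.3/(1 × 7.2) = 14.3/7.20 = 1.9861
Since 1.9861 ≥ 1, the system is UNSTABLE.
Queue grows without bound. Need μ > λ = 14.3.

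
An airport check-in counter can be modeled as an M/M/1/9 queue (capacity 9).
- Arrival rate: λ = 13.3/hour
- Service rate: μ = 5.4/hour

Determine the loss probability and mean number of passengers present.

ρ = λ/μ = 13.3/5.4 = 2.4630
P₀ = (1-ρ)/(1-ρ^(K+1)) = (1-2.4630)/(1-2.4630^10) = -1.4630/-8214.6914 = 0.0001781
P_K = P₀×ρ^K = 0.0001781 × 2.4630^9 = 0.0001781 × 3335.6441 = 0.5941
Blocking probability P_9 = 0.5941 (59.41%)
L = ρ[1 - (K+1)ρ^K + Kρ^(K+1)] / [(1-ρ)(1-ρ^(K+1))]
L = 2.4630 × (1 - 10×3335.6441 + 9×8215.6914) / ((1 - 2.4630) × (1 - 8215.6914)) = 8.3177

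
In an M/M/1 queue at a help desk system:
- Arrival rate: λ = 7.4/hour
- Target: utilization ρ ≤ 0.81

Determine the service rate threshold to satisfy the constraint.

ρ = λ/μ, so μ = λ/ρ
μ ≥ 7.4/0.81 = 9.1358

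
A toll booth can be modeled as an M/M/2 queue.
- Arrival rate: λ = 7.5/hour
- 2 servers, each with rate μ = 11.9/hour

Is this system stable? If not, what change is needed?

Stability requires ρ = λ/(cμ) < 1
ρ = 7.5/(2 × 11.9) = 7.5/23.80 = 0.3151
Since 0.3151 < 1, the system is STABLE.
The servers are busy 31.51% of the time.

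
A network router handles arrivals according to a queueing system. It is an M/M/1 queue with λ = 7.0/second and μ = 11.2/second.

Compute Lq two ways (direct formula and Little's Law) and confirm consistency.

Method 1 (direct): Lq = λ²/(μ(μ-λ)) = 49.00/(11.2 × 4.20) = 1.0417

Method 2 (Little's Law):
W = 1/(μ-λ) = 1/4.20 = 0.2381
Wq = W - 1/μ = 0.2381 - 0.08929 = 0.14881
Lq = λWq = 7.0 × 0.14881 = 1.0417 ✔ (matches Method 1)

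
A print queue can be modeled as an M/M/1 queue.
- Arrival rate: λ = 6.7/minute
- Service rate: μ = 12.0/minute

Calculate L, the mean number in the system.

ρ = λ/μ = 6.7/12.0 = 0.5583
For M/M/1: L = λ/(μ-λ)
L = 6.7/(12.0-6.7) = 6.7/5.30
L = 1.2642 jobs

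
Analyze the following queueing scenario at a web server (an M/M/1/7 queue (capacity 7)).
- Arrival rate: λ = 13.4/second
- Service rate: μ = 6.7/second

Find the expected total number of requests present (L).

ρ = λ/μ = 13.4/6.7 = 2.0000
P₀ = (1-ρ)/(1-ρ^(K+1)) = (1-2.0000)/(1-2.0000^8) = -1.0000/-255.0000 = 0.003922
P_K = P₀×ρ^K = 0.003922 × 2.0000^7 = 0.003922 × 128.0000 = 0.5020
L = ρ[1 - (K+1)ρ^K + Kρ^(K+1)] / [(1-ρ)(1-ρ^(K+1))]
L = 2.0000 × (1 - 8×128.0000 + 7×256.0000) / ((1 - 2.0000) × (1 - 256.0000)) = 6.0314 requests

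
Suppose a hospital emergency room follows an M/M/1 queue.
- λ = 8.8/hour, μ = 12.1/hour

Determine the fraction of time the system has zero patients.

ρ = λ/μ = 8.8/12.1 = 0.7273
P(0) = 1 - ρ = 1 - 0.7273 = 0.2727
The server is idle 27.27% of the time.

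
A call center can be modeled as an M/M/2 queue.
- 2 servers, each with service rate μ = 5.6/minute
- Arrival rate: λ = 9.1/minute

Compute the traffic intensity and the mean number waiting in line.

Traffic intensity: ρ = λ/(cμ) = 9.1/(2×5.6) = 0.8125
Since ρ = 0.8125 < 1, system is stable.
Offered load a = λ/μ = cρ = 9.1/5.6 = 1.6250
P₀ = [ Σₙ₌₀^1 aⁿ/n! + a^2/(2!(1-ρ)) ]⁻¹
Σ = a^0/0! + a^1/1! = 1.0000 + 1.6250 = 2.6250
a^2/(2!(1-ρ)) = 2.64062/(2 × 0.187500) = 7.0417
P₀ = 1/(2.6250 + 7.0417) = 0.1034
Lq = P₀·a^2·ρ / (2!(1-ρ)²) = 0.103448 × 2.64062 × 0.812500 / (2 × 0.0351562) = 3.1566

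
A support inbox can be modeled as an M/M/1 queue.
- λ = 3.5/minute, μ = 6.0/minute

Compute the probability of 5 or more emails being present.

ρ = λ/μ = 3.5/6.0 = 0.58333
P(N ≥ n) = ρⁿ
P(N ≥ 5) = 0.58333^5
P(N ≥ 5) = 0.06754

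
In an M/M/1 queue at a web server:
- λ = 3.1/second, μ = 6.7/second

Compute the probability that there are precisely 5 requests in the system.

ρ = λ/μ = 3.1/6.7 = 0.46269
P(n) = (1-ρ)ρⁿ
P(5) = (1-0.46269) × 0.46269^5
P(5) = 0.53731 × 0.021206
P(5) = 0.01139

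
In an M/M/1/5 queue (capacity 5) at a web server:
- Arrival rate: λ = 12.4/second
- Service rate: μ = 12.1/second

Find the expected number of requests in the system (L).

ρ = λ/μ = 12.4/12.1 = 1.0248
P₀ = (1-ρ)/(1-ρ^(K+1)) = (1-1.0248)/(1-1.0248^6) = -0.024800/-0.15834 = 0.1566
P_K = P₀×ρ^K = 0.1566 × 1.0248^5 = 0.1566 × 1.1303 = 0.1770
L = ρ[1 - (K+1)ρ^K + Kρ^(K+1)] / [(1-ρ)(1-ρ^(K+1))]
L = 1.0248 × (1 - 6×1.13030483 + 5×1.15833639) / ((1 - 1.0248) × (1 - 1.15833639)) = 2.5714 requests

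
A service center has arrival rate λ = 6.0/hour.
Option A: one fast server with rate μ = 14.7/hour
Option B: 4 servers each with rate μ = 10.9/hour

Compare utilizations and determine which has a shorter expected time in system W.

Option A: single server μ = 14.7 (M/M/1)
  ρ_A = 6.0/14.7 = 0.4082
  W_A = 1/(μ-λ) = 1/(14.7-6.0) = 1/8.70 = 0.1149

Option B: 4 servers μ = 10.9 (M/M/4)
  ρ_B = λ/(cμ) = 6.0/(4×10.9) = 0.1376
  Offered load a = λ/μ = cρ = 6.0/10.9 = 0.5505
  P₀ = [ Σₙ₌₀^3 aⁿ/n! + a^4/(4!(1-ρ)) ]⁻¹
  Σ = a^0/0! + a^1/1! + a^2/2! + a^3/3! = 1.0000 + 0.5505 + 0.1515 + 0.02780 = 1.7298
  a^4/(4!(1-ρ)) = 0.09181/(24 × 0.8624) = 0.004436
  P₀ = 1/(1.7298 + 0.004436) = 0.5766
  Lq = P₀·a^4·ρ / (4!(1-ρ)²) = 0.57664 × 0.091812 × 0.13761 / (24 × 0.74371) = 0.0004082
  Wq_B = Lq/λ = 0.0004082/6.0 = 0.00006803
  W_B = Wq_B + 1/μ = 0.00006803 + 0.09174 = 0.09181

Since W_B = 0.09181 < W_A = 0.1149, Option B (multiple servers) has the shorter time in system.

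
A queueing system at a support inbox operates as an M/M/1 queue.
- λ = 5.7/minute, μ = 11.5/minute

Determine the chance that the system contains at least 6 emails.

ρ = λ/μ = 5.7/11.5 = 0.49565
P(N ≥ n) = ρⁿ
P(N ≥ 6) = 0.49565^6
P(N ≥ 6) = 0.01483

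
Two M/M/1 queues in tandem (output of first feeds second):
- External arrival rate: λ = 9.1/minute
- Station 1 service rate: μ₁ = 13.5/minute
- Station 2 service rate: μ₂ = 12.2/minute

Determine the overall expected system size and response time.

By Jackson's theorem, each station behaves as independent M/M/1.
Station 1: ρ₁ = 9.1/13.5 = 0.6741, L₁ = ρ₁/(1-ρ₁) = λ/(μ₁-λ) = 9.1/4.40 = 2.0682
Station 2: ρ₂ = 9.1/12.2 = 0.7459, L₂ = ρ₂/(1-ρ₂) = λ/(μ₂-λ) = 9.1/3.10 = 2.9355
Total: L = L₁ + L₂ = 2.0682 + 2.9355 = 5.0037
W = L/λ = 5.0037/9.1 = 0.5499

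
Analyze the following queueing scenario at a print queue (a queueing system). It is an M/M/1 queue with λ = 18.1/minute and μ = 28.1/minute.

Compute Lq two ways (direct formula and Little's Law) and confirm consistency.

Method 1 (direct): Lq = λ²/(μ(μ-λ)) = 327.61/(28.1 × 10.00) = 1.1659

Method 2 (Little's Law):
W = 1/(μ-λ) = 1/10.00 = 0.10000
Wq = W - 1/μ = 0.10000 - 0.035587 = 0.064413
Lq = λWq = 18.1 × 0.064413 = 1.1659 ✔ (matches Method 1)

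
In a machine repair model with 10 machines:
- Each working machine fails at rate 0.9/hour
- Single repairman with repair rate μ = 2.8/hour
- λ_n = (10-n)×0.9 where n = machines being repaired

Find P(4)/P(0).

P(4)/P(0) = ∏_{i=0}^{4-1} λ_i/μ_{i+1}
= (10-0)×0.9/2.8 × (10-1)×0.9/2.8 × (10-2)×0.9/2.8 × (10-3)×0.9/2.8
= 53.7983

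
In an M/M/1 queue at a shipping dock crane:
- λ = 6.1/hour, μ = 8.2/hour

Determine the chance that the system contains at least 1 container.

ρ = λ/μ = 6.1/8.2 = 0.7439
P(N ≥ n) = ρⁿ
P(N ≥ 1) = 0.7439^1
P(N ≥ 1) = 0.7439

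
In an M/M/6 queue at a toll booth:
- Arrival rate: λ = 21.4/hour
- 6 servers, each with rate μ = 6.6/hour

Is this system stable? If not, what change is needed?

Stability requires ρ = λ/(cμ) < 1
ρ = 21.4/(6 × 6.6) = 21.4/39.60 = 0.5404
Since 0.5404 < 1, the system is STABLE.
The servers are busy 54.04% of the time.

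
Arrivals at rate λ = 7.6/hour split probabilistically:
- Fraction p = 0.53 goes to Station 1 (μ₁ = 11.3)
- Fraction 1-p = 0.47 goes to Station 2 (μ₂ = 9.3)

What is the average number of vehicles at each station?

Effective rates: λ₁ = 7.6×0.53 = 4.028, λ₂ = 7.6×0.47 = 3.572
Station 1: ρ₁ = 4.028/11.3 = 0.35646, L₁ = ρ₁/(1-ρ₁) = 0.35646/(1-0.35646) = 0.5539
Station 2: ρ₂ = 3.572/9.3 = 0.3841, L₂ = ρ₂/(1-ρ₂) = 0.3841/(1-0.3841) = 0.6236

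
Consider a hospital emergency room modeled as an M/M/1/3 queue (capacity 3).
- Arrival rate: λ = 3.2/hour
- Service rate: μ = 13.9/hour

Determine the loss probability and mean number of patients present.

ρ = λ/μ = 3.2/13.9 = 0.230216
P₀ = (1-ρ)/(1-ρ^(K+1)) = (1-0.230216)/(1-0.230216^4) = 0.7698/0.9972 = 0.7720
P_K = P₀×ρ^K = 0.77195 × 0.230216^3 = 0.77195 × 0.012201 = 0.009419
Blocking probability P_3 = 0.009419 (0.94%)
L = ρ[1 - (K+1)ρ^K + Kρ^(K+1)] / [(1-ρ)(1-ρ^(K+1))]
L = 0.230216 × (1 - 4×0.01220 + 3×0.002809) / ((1 - 0.230216) × (1 - 0.002809)) = 0.2878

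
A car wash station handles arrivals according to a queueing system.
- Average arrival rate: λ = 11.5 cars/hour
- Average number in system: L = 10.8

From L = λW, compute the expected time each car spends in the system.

Little's Law: L = λW, so W = L/λ
W = 10.8/11.5 = 0.9391 hours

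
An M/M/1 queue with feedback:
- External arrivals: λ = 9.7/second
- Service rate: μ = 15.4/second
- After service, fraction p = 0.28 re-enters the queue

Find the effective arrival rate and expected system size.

Effective arrival rate: λ_eff = λ/(1-p) = 9.7/(1-0.28) = 9.7/0.72 = 13.4722
ρ = λ_eff/μ = 13.4722/15.4 = 0.87482
L = ρ/(1-ρ) = 0.87482/(1-0.87482) = 6.9885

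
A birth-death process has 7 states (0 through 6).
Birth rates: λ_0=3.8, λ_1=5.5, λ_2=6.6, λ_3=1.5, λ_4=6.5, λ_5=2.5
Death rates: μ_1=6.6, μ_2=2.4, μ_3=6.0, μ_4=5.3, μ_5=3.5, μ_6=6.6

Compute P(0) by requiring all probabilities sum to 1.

Ratios P(n)/P(0) = (λ₀···λₙ₋₁)/(μ₁···μₙ):
P(1)/P(0) = (3.8)/(6.6) = 0.575758
P(2)/P(0) = (3.8×5.5)/(6.6×2.4) = 1.31944
P(3)/P(0) = (3.8×5.5×6.6)/(6.6×2.4×6.0) = 1.45139
P(4)/P(0) = (3.8×5.5×6.6×1.5)/(6.6×2.4×6.0×5.3) = 0.410770
P(5)/P(0) = (3.8×5.5×6.6×1.5×6.5)/(6.6×2.4×6.0×5.3×3.5) = 0.762859
P(6)/P(0) = (3.8×5.5×6.6×1.5×6.5×2.5)/(6.6×2.4×6.0×5.3×3.5×6.6) = 0.288962

Normalization: ∑ P(n) = 1
P(0) × (1.00000 + 0.575758 + 1.31944 + 1.45139 + 0.410770 + 0.762859 + 0.288962) = 1
P(0) × 5.8092 = 1
P(0) = 1/5.8092 = 0.1721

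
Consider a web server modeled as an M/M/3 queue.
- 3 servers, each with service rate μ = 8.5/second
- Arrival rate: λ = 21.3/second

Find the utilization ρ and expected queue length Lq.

Traffic intensity: ρ = λ/(cμ) = 21.3/(3×8.5) = 0.8353
Since ρ = 0.8353 < 1, system is stable.
Offered load a = λ/μ = cρ = 21.3/8.5 = 2.5059
P₀ = [ Σₙ₌₀^2 aⁿ/n! + a^3/(3!(1-ρ)) ]⁻¹
Σ = a^0/0! + a^1/1! + a^2/2! = 1.0000 + 2.5059 + 3.1397 = 6.6456
a^3/(3!(1-ρ)) = 15.7356/(6 × 0.164706) = 15.9229
P₀ = 1/(6.6456 + 15.9229) = 0.04431
Lq = P₀·a^3·ρ / (3!(1-ρ)²) = 0.044310 × 15.7356 × 0.83529 / (6 × 0.027128) = 3.5781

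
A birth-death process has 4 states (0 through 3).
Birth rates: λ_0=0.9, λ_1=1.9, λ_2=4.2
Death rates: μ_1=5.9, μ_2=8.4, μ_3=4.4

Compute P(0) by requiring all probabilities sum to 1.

Ratios P(n)/P(0) = (λ₀···λₙ₋₁)/(μ₁···μₙ):
P(1)/P(0) = (0.9)/(5.9) = 0.15254
P(2)/P(0) = (0.9×1.9)/(5.9×8.4) = 0.034504
P(3)/P(0) = (0.9×1.9×4.2)/(5.9×8.4×4.4) = 0.032935

Normalization: ∑ P(n) = 1
P(0) × (1.0000 + 0.15254 + 0.034504 + 0.032935) = 1
P(0) × 1.2200 = 1
P(0) = 1/1.2200 = 0.8197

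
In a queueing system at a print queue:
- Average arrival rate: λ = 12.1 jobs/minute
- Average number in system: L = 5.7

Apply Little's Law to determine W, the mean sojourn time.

Little's Law: L = λW, so W = L/λ
W = 5.7/12.1 = 0.4711 minutes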